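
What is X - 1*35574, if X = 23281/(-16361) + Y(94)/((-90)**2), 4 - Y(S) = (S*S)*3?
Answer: -1178758635361/33131025 ≈ -35579.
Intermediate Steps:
Y(S) = 4 - 3*S**2 (Y(S) = 4 - S*S*3 = 4 - S**2*3 = 4 - 3*S**2)
X = -155552011/33131025 (X = 23281/(-16361) + (4 - 3*94**2)/((-90)**2) = 23281*(-1/16361) + (4 - 3*8836)/8100 = -23281/16361 + (4 - 26508)*(1/8100) = -23281/16361 - 26504*1/8100 = -23281/16361 - 6626/2025 = -155552011/33131025 ≈ -4.6951)
X - 1*35574 = -155552011/33131025 - 1*35574 = -155552011/33131025 - 35574 = -1178758635361/33131025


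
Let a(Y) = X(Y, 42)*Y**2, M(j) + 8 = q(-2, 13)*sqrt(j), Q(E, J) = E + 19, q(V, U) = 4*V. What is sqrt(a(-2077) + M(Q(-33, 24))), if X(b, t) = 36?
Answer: 2*sqrt(38825359 - 2*I*sqrt(14)) ≈ 12462.0 - 0.001201*I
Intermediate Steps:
Q(E, J) = 19 + E
M(j) = -8 - 8*sqrt(j) (M(j) = -8 + (4*(-2))*sqrt(j) = -8 - 8*sqrt(j))
a(Y) = 36*Y**2
sqrt(a(-2077) + M(Q(-33, 24))) = sqrt(36*(-2077)**2 + (-8 - 8*sqrt(19 - 33))) = sqrt(36*4313929 + (-8 - 8*I*sqrt(14))) = sqrt(155301444 + (-8 - 8*I*sqrt(14))) = sqrt(155301436 - 8*I*sqrt(14))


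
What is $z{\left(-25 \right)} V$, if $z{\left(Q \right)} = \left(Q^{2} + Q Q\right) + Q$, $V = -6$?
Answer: $-7350$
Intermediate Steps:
$z{\left(Q \right)} = Q + 2 Q^{2}$ ($z{\left(Q \right)} = \left(Q^{2} + Q^{2}\right) + Q = 2 Q^{2} + Q = Q + 2 Q^{2}$)
$z{\left(-25 \right)} V = - 25 \left(1 + 2 \left(-25\right)\right) \left(-6\right) = - 25 \left(1 - 50\right) \left(-6\right) = \left(-25\right) \left(-49\right) \left(-6\right) = 1225 \left(-6\right) = -7350$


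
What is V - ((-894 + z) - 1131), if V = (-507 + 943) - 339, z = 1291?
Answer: 831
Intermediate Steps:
V = 97 (V = 436 - 339 = 97)
V - ((-894 + z) - 1131) = 97 - ((-894 + 1291) - 1131) = 97 - (397 - 1131) = 97 - 1*(-734) = 97 + 734 = 831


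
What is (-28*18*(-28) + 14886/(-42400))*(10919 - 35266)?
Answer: -7283817902079/21200 ≈ -3.4358e+8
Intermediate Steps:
(-28*18*(-28) + 14886/(-42400))*(10919 - 35266) = (-504*(-28) + 14886*(-1/42400))*(-24347) = (14112 - 7443/21200)*(-24347) = (299166957/21200)*(-24347) = -7283817902079/21200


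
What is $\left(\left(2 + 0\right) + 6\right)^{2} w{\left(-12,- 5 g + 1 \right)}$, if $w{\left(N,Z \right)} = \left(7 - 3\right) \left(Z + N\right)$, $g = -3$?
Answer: $1024$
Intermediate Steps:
$w{\left(N,Z \right)} = 4 N + 4 Z$ ($w{\left(N,Z \right)} = 4 \left(N + Z\right) = 4 N + 4 Z$)
$\left(\left(2 + 0\right) + 6\right)^{2} w{\left(-12,- 5 g + 1 \right)} = \left(\left(2 + 0\right) + 6\right)^{2} \left(4 \left(-12\right) + 4 \left(\left(-5\right) \left(-3\right) + 1\right)\right) = \left(2 + 6\right)^{2} \left(-48 + 4 \left(15 + 1\right)\right) = 8^{2} \left(-48 + 4 \cdot 16\right) = 64 \left(-48 + 64\right) = 64 \cdot 16 = 1024$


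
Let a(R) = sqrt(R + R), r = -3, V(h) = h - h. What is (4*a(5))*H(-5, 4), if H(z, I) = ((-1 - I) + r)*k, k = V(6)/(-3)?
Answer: 0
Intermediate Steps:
V(h) = 0
a(R) = sqrt(2)*sqrt(R) (a(R) = sqrt(2*R) = sqrt(2)*sqrt(R))
k = 0 (k = 0/(-3) = 0*(-1/3) = 0)
H(z, I) = 0 (H(z, I) = ((-1 - I) - 3)*0 = (-4 - I)*0 = 0)
(4*a(5))*H(-5, 4) = (4*(sqrt(2)*sqrt(5)))*0 = (4*sqrt(10))*0 = 0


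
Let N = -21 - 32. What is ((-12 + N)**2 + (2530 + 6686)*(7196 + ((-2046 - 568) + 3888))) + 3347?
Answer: 78067092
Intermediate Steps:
N = -53
((-12 + N)**2 + (2530 + 6686)*(7196 + ((-2046 - 568) + 3888))) + 3347 = ((-12 - 53)**2 + (2530 + 6686)*(7196 + ((-2046 - 568) + 3888))) + 3347 = ((-65)**2 + 9216*(7196 + (-2614 + 3888))) + 3347 = (4225 + 9216*(7196 + 1274)) + 3347 = (4225 + 9216*8470) + 3347 = (4225 + 78059520) + 3347 = 78063745 + 3347 = 78067092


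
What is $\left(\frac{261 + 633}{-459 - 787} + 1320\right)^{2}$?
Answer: $\frac{675540979569}{388129} \approx 1.7405 \cdot 10^{6}$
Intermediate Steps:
$\left(\frac{261 + 633}{-459 - 787} + 1320\right)^{2} = \left(\frac{894}{-1246} + 1320\right)^{2} = \left(894 \left(- \frac{1}{1246}\right) + 1320\right)^{2} = \left(- \frac{447}{623} + 1320\right)^{2} = \left(\frac{821913}{623}\right)^{2} = \frac{675540979569}{388129}$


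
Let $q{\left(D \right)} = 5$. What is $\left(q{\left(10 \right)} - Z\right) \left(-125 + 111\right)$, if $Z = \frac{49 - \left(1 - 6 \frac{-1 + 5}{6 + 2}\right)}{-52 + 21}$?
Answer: $- \frac{2884}{31} \approx -93.032$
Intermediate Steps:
$Z = - \frac{51}{31}$ ($Z = \frac{49 - \left(1 - 6 \cdot \frac{4}{8}\right)}{-31} = \left(49 - \left(1 - 6 \cdot 4 \cdot \frac{1}{8}\right)\right) \left(- \frac{1}{31}\right) = \left(49 + \left(-1 + 6 \cdot \frac{1}{2}\right)\right) \left(- \frac{1}{31}\right) = \left(49 + \left(-1 + 3\right)\right) \left(- \frac{1}{31}\right) = \left(49 + 2\right) \left(- \frac{1}{31}\right) = 51 \left(- \frac{1}{31}\right) = - \frac{51}{31} \approx -1.6452$)
$\left(q{\left(10 \right)} - Z\right) \left(-125 + 111\right) = \left(5 - - \frac{51}{31}\right) \left(-125 + 111\right) = \left(5 + \frac{51}{31}\right) \left(-14\right) = \frac{206}{31} \left(-14\right) = - \frac{2884}{31}$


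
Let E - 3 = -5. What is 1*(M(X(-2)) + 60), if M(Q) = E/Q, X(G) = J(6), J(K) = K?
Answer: 179/3 ≈ 59.667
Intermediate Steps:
E = -2 (E = 3 - 5 = -2)
X(G) = 6
M(Q) = -2/Q
1*(M(X(-2)) + 60) = 1*(-2/6 + 60) = 1*(-2*⅙ + 60) = 1*(-⅓ + 60) = 1*(179/3) = 179/3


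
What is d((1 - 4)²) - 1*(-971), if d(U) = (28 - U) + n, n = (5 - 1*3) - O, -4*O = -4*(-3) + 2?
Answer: 1991/2 ≈ 995.50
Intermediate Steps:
O = -7/2 (O = -(-4*(-3) + 2)/4 = -(12 + 2)/4 = -¼*14 = -7/2 ≈ -3.5000)
n = 11/2 (n = (5 - 1*3) - 1*(-7/2) = (5 - 3) + 7/2 = 2 + 7/2 = 11/2 ≈ 5.5000)
d(U) = 67/2 - U (d(U) = (28 - U) + 11/2 = 67/2 - U)
d((1 - 4)²) - 1*(-971) = (67/2 - (1 - 4)²) - 1*(-971) = (67/2 - 1*(-3)²) + 971 = (67/2 - 1*9) + 971 = (67/2 - 9) + 971 = 49/2 + 971 = 1991/2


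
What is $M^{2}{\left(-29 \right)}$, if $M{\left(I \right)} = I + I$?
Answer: $3364$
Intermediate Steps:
$M{\left(I \right)} = 2 I$
$M^{2}{\left(-29 \right)} = \left(2 \left(-29\right)\right)^{2} = \left(-58\right)^{2} = 3364$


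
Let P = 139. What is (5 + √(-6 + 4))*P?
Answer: 695 + 139*I*√2 ≈ 695.0 + 196.58*I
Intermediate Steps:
(5 + √(-6 + 4))*P = (5 + √(-6 + 4))*139 = (5 + √(-2))*139 = (5 + I*√2)*139 = 695 + 139*I*√2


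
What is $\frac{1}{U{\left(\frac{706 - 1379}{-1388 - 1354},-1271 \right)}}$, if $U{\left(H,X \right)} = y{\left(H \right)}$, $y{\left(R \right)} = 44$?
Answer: $\frac{1}{44} \approx 0.022727$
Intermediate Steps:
$U{\left(H,X \right)} = 44$
$\frac{1}{U{\left(\frac{706 - 1379}{-1388 - 1354},-1271 \right)}} = \frac{1}{44}$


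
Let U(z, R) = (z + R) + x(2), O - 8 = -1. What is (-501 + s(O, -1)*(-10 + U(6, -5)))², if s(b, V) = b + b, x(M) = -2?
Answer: 429025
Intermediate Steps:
O = 7 (O = 8 - 1 = 7)
s(b, V) = 2*b
U(z, R) = -2 + R + z (U(z, R) = (z + R) - 2 = (R + z) - 2 = -2 + R + z)
(-501 + s(O, -1)*(-10 + U(6, -5)))² = (-501 + (2*7)*(-10 + (-2 - 5 + 6)))² = (-501 + 14*(-10 - 1))² = (-501 + 14*(-11))² = (-501 - 154)² = (-655)² = 429025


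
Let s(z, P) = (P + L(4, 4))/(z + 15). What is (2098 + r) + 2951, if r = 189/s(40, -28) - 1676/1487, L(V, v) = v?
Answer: 54897041/11896 ≈ 4614.8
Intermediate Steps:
s(z, P) = (4 + P)/(15 + z) (s(z, P) = (P + 4)/(z + 15) = (4 + P)/(15 + z))
r = -5165863/11896 (r = 189/(((4 - 28)/(15 + 40))) - 1676/1487 = 189/((-24/55)) - 1676*1/1487 = 189/(((1/55)*(-24))) - 1676/1487 = 189/(-24/55) - 1676/1487 = 189*(-55/24) - 1676/1487 = -3465/8 - 1676/1487 = -5165863/11896 ≈ -434.25)
(2098 + r) + 2951 = (2098 - 5165863/11896) + 2951 = 19791945/11896 + 2951 = 54897041/11896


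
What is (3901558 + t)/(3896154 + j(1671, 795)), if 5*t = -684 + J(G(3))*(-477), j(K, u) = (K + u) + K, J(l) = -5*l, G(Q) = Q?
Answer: 19514261/19501455 ≈ 1.0007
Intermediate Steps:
j(K, u) = u + 2*K
t = 6471/5 (t = (-684 - 5*3*(-477))/5 = (-684 - 15*(-477))/5 = (-684 + 7155)/5 = (1/5)*6471 = 6471/5 ≈ 1294.2)
(3901558 + t)/(3896154 + j(1671, 795)) = (3901558 + 6471/5)/(3896154 + (795 + 2*1671)) = 19514261/(5*(3896154 + (795 + 3342))) = 19514261/(5*(3896154 + 4137)) = (19514261/5)/3900291 = (19514261/5)*(1/3900291) = 19514261/19501455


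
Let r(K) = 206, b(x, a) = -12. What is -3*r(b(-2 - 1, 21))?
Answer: -618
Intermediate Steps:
-3*r(b(-2 - 1, 21)) = -3*206 = -618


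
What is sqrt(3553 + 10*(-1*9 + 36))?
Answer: sqrt(3823) ≈ 61.830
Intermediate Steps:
sqrt(3553 + 10*(-1*9 + 36)) = sqrt(3553 + 10*(-9 + 36)) = sqrt(3553 + 10*27) = sqrt(3553 + 270) = sqrt(3823)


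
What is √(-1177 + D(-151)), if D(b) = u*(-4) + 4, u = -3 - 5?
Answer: I*√1141 ≈ 33.779*I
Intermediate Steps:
u = -8
D(b) = 36 (D(b) = -8*(-4) + 4 = 32 + 4 = 36)
√(-1177 + D(-151)) = √(-1177 + 36) = √(-1141) = I*√1141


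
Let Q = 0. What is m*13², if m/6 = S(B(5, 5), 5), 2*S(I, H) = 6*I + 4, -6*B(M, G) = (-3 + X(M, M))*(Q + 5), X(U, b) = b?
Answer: -3042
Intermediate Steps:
B(M, G) = 5/2 - 5*M/6 (B(M, G) = -(-3 + M)*(0 + 5)/6 = -(-3 + M)*5/6 = -(-15 + 5*M)/6 = 5/2 - 5*M/6)
S(I, H) = 2 + 3*I (S(I, H) = (6*I + 4)/2 = (4 + 6*I)/2 = 2 + 3*I)
m = -18 (m = 6*(2 + 3*(5/2 - ⅚*5)) = 6*(2 + 3*(5/2 - 25/6)) = 6*(2 + 3*(-5/3)) = 6*(2 - 5) = 6*(-3) = -18)
m*13² = -18*13² = -18*169 = -3042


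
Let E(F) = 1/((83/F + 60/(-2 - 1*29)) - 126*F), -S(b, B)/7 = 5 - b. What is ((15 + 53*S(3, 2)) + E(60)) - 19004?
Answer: -277469695197/14062627 ≈ -19731.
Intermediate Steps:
S(b, B) = -35 + 7*b (S(b, B) = -7*(5 - b) = -35 + 7*b)
E(F) = 1/(-60/31 - 126*F + 83/F) (E(F) = 1/((83/F + 60/(-2 - 29)) - 126*F) = 1/((83/F + 60/(-31)) - 126*F) = 1/((83/F + 60*(-1/31)) - 126*F) = 1/((83/F - 60/31) - 126*F) = 1/((-60/31 + 83/F) - 126*F) = 1/(-60/31 - 126*F + 83/F))
((15 + 53*S(3, 2)) + E(60)) - 19004 = ((15 + 53*(-35 + 7*3)) - 31*60/(-2573 + 60*60 + 3906*60²)) - 19004 = ((15 + 53*(-35 + 21)) - 31*60/(-2573 + 3600 + 3906*3600)) - 19004 = ((15 + 53*(-14)) - 31*60/(-2573 + 3600 + 14061600)) - 19004 = ((15 - 742) - 31*60/14062627) - 19004 = (-727 - 31*60*1/14062627) - 19004 = (-727 - 1860/14062627) - 19004 = -10223531689/14062627 - 19004 = -277469695197/14062627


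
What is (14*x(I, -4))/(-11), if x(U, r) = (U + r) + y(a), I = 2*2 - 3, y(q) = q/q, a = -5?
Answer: 28/11 ≈ 2.5455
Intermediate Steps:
y(q) = 1
I = 1 (I = 4 - 3 = 1)
x(U, r) = 1 + U + r (x(U, r) = (U + r) + 1 = 1 + U + r)
(14*x(I, -4))/(-11) = (14*(1 + 1 - 4))/(-11) = (14*(-2))*(-1/11) = -28*(-1/11) = 28/11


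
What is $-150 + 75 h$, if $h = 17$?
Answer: $1125$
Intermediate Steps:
$-150 + 75 h = -150 + 75 \cdot 17 = -150 + 1275 = 1125$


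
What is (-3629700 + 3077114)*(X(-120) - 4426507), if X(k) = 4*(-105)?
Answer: 2446257883222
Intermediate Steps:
X(k) = -420
(-3629700 + 3077114)*(X(-120) - 4426507) = (-3629700 + 3077114)*(-420 - 4426507) = -552586*(-4426927) = 2446257883222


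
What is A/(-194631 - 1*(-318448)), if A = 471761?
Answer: 471761/123817 ≈ 3.8101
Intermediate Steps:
A/(-194631 - 1*(-318448)) = 471761/(-194631 - 1*(-318448)) = 471761/(-194631 + 318448) = 471761/123817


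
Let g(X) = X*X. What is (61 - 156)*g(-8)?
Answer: -6080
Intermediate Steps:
g(X) = X**2
(61 - 156)*g(-8) = (61 - 156)*(-8)**2 = -95*64 = -6080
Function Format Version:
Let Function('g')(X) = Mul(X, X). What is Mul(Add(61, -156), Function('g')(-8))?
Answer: -6080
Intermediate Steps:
Function('g')(X) = Pow(X, 2)
Mul(Add(61, -156), Function('g')(-8)) = Mul(Add(61, -156), Pow(-8, 2)) = Mul(-95, 64) = -6080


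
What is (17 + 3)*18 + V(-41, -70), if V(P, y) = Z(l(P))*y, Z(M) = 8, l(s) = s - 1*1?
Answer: -200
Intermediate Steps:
l(s) = -1 + s (l(s) = s - 1 = -1 + s)
V(P, y) = 8*y
(17 + 3)*18 + V(-41, -70) = (17 + 3)*18 + 8*(-70) = 20*18 - 560 = 360 - 560 = -200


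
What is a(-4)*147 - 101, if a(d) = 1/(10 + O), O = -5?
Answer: -358/5 ≈ -71.600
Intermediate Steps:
a(d) = ⅕ (a(d) = 1/(10 - 5) = 1/5 = ⅕)
a(-4)*147 - 101 = (⅕)*147 - 101 = 147/5 - 101 = -358/5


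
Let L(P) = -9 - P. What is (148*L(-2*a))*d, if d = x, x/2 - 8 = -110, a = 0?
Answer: 271728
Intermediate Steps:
x = -204 (x = 16 + 2*(-110) = 16 - 220 = -204)
d = -204
(148*L(-2*a))*d = (148*(-9 - (-2)*0))*(-204) = (148*(-9 - 1*0))*(-204) = (148*(-9 + 0))*(-204) = (148*(-9))*(-204) = -1332*(-204) = 271728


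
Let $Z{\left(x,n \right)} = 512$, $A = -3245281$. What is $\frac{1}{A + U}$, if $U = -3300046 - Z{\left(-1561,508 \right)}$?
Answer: $- \frac{1}{6545839} \approx -1.5277 \cdot 10^{-7}$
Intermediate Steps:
$U = -3300558$ ($U = -3300046 - 512 = -3300558$)
$\frac{1}{A + U} = \frac{1}{-3245281 - 3300558} = \frac{1}{-6545839} = - \frac{1}{6545839}$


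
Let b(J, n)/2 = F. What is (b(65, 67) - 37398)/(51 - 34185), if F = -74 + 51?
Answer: 18722/17067 ≈ 1.0970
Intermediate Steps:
F = -23
b(J, n) = -46 (b(J, n) = 2*(-23) = -46)
(b(65, 67) - 37398)/(51 - 34185) = (-46 - 37398)/(51 - 34185) = -37444/(-34134) = -37444*(-1/34134) = 18722/17067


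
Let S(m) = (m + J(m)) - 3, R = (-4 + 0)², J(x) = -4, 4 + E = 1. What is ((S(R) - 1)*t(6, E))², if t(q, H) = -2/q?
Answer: 64/9 ≈ 7.1111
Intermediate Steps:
E = -3 (E = -4 + 1 = -3)
R = 16 (R = (-4)² = 16)
S(m) = -7 + m (S(m) = (m - 4) - 3 = (-4 + m) - 3 = -7 + m)
((S(R) - 1)*t(6, E))² = (((-7 + 16) - 1)*(-2/6))² = ((9 - 1)*(-2*⅙))² = (8*(-⅓))² = (-8/3)² = 64/9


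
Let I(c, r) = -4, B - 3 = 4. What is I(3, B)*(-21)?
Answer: 84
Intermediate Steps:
B = 7 (B = 3 + 4 = 7)
I(3, B)*(-21) = -4*(-21) = 84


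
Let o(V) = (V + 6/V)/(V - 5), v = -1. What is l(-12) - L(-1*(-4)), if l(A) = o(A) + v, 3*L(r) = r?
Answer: -163/102 ≈ -1.5980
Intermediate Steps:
L(r) = r/3
o(V) = (V + 6/V)/(-5 + V)
l(A) = -1 + (6 + A²)/(A*(-5 + A)) (l(A) = (6 + A²)/(A*(-5 + A)) - 1 = -1 + (6 + A²)/(A*(-5 + A)))
l(-12) - L(-1*(-4)) = (6 + 5*(-12))/((-12)*(-5 - 12)) - (-1*(-4))/3 = -1/12*(6 - 60)/(-17) - 4/3 = -1/12*(-1/17)*(-54) - 1*4/3 = -9/34 - 4/3 = -163/102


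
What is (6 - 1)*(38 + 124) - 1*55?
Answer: 755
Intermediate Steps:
(6 - 1)*(38 + 124) - 1*55 = 5*162 - 55 = 810 - 55 = 755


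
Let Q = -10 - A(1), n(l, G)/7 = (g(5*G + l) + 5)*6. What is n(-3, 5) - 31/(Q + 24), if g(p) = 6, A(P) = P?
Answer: 5975/13 ≈ 459.62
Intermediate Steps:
n(l, G) = 462 (n(l, G) = 7*((6 + 5)*6) = 7*(11*6) = 7*66 = 462)
Q = -11 (Q = -10 - 1*1 = -10 - 1 = -11)
n(-3, 5) - 31/(Q + 24) = 462 - 31/(-11 + 24) = 462 - 31/13 = 5975/13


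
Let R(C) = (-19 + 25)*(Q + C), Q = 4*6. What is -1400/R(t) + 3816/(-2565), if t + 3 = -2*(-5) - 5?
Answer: -38762/3705 ≈ -10.462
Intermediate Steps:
t = 2 (t = -3 + (-2*(-5) - 5) = -3 + (10 - 5) = -3 + 5 = 2)
Q = 24
R(C) = 144 + 6*C (R(C) = (-19 + 25)*(24 + C) = 6*(24 + C) = 144 + 6*C)
-1400/R(t) + 3816/(-2565) = -1400/(144 + 6*2) + 3816/(-2565) = -1400/(144 + 12) + 3816*(-1/2565) = -1400/156 - 424/285 = -1400*1/156 - 424/285 = -350/39 - 424/285 = -38762/3705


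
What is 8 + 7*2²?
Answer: 36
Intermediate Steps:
8 + 7*2² = 8 + 7*4 = 8 + 28 = 36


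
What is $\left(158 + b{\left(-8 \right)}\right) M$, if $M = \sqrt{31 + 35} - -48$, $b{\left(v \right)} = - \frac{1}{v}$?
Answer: $7590 + \frac{1265 \sqrt{66}}{8} \approx 8874.6$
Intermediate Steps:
$M = 48 + \sqrt{66}$ ($M = \sqrt{66} + 48 = 48 + \sqrt{66} \approx 56.124$)
$\left(158 + b{\left(-8 \right)}\right) M = \left(158 - \frac{1}{-8}\right) \left(48 + \sqrt{66}\right) = \left(158 - - \frac{1}{8}\right) \left(48 + \sqrt{66}\right) = \left(158 + \frac{1}{8}\right) \left(48 + \sqrt{66}\right) = \frac{1265 \left(48 + \sqrt{66}\right)}{8} = 7590 + \frac{1265 \sqrt{66}}{8}$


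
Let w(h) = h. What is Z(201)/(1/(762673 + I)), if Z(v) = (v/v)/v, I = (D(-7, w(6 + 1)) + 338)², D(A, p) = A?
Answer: 872234/201 ≈ 4339.5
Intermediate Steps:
I = 109561 (I = (-7 + 338)² = 331² = 109561)
Z(v) = 1/v
Z(201)/(1/(762673 + I)) = 1/(201*(1/(762673 + 109561))) = 1/(201*(1/872234)) = (1/201)*872234 = 872234/201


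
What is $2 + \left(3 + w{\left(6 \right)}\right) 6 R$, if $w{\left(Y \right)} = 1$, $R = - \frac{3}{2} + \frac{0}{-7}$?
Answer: $-34$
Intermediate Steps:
$R = - \frac{3}{2}$ ($R = \left(-3\right) \frac{1}{2} + 0 \left(- \frac{1}{7}\right) = - \frac{3}{2} + 0 = - \frac{3}{2} \approx -1.5$)
$2 + \left(3 + w{\left(6 \right)}\right) 6 R = 2 + \left(3 + 1\right) 6 \left(- \frac{3}{2}\right) = 2 + 4 \cdot 6 \left(- \frac{3}{2}\right) = 2 + 24 \left(- \frac{3}{2}\right) = 2 - 36 = -34$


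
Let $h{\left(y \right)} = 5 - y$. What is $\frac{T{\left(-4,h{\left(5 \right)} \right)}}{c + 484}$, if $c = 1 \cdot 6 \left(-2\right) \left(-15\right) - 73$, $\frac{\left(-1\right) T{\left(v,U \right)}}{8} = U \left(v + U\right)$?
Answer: $0$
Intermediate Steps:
$T{\left(v,U \right)} = - 8 U \left(U + v\right)$ ($T{\left(v,U \right)} = - 8 U \left(v + U\right) = - 8 U \left(U + v\right)$)
$c = 107$ ($c = 6 \left(-2\right) \left(-15\right) - 73 = \left(-12\right) \left(-15\right) - 73 = 180 - 73 = 107$)
$\frac{T{\left(-4,h{\left(5 \right)} \right)}}{c + 484} = \frac{\left(-8\right) \left(5 - 5\right) \left(\left(5 - 5\right) - 4\right)}{107 + 484} = \frac{\left(-8\right) \left(5 - 5\right) \left(\left(5 - 5\right) - 4\right)}{591} = \left(-8\right) 0 \left(0 - 4\right) \frac{1}{591} = \left(-8\right) 0 \left(-4\right) \frac{1}{591} = 0 \cdot \frac{1}{591} = 0$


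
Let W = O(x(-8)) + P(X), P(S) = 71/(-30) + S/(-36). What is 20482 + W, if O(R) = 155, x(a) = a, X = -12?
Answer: 619049/30 ≈ 20635.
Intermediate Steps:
P(S) = -71/30 - S/36 (P(S) = 71*(-1/30) + S*(-1/36) = -71/30 - S/36)
W = 4589/30 (W = 155 + (-71/30 - 1/36*(-12)) = 155 + (-71/30 + ⅓) = 155 - 61/30 = 4589/30 ≈ 152.97)
20482 + W = 20482 + 4589/30 = 619049/30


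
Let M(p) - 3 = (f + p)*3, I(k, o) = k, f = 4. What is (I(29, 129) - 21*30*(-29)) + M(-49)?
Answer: 18167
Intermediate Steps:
M(p) = 15 + 3*p (M(p) = 3 + (4 + p)*3 = 3 + (12 + 3*p) = 15 + 3*p)
(I(29, 129) - 21*30*(-29)) + M(-49) = (29 - 21*30*(-29)) + (15 + 3*(-49)) = (29 - 630*(-29)) + (15 - 147) = (29 + 18270) - 132 = 18299 - 132 = 18167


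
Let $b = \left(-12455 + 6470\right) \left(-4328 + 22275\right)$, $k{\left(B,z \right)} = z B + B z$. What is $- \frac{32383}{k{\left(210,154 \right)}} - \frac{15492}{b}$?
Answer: $- \frac{735946353}{1470361816} \approx -0.50052$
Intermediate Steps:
$k{\left(B,z \right)} = 2 B z$ ($k{\left(B,z \right)} = B z + B z = 2 B z$)
$b = -107412795$ ($b = \left(-5985\right) 17947 = -107412795$)
$- \frac{32383}{k{\left(210,154 \right)}} - \frac{15492}{b} = - \frac{32383}{2 \cdot 210 \cdot 154} - \frac{15492}{-107412795} = - \frac{32383}{64680} - - \frac{5164}{35804265} = \left(-32383\right) \frac{1}{64680} + \frac{5164}{35804265} = - \frac{32383}{64680} + \frac{5164}{35804265} = - \frac{735946353}{1470361816}$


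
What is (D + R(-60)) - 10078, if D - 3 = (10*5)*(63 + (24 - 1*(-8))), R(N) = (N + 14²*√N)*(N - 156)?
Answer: 7635 - 84672*I*√15 ≈ 7635.0 - 3.2793e+5*I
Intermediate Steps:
R(N) = (-156 + N)*(N + 196*√N) (R(N) = (N + 196*√N)*(-156 + N) = (-156 + N)*(N + 196*√N))
D = 4753 (D = 3 + (10*5)*(63 + (24 - 1*(-8))) = 3 + 50*(63 + (24 + 8)) = 3 + 50*(63 + 32) = 3 + 50*95 = 3 + 4750 = 4753)
(D + R(-60)) - 10078 = (4753 + ((-60)² - 61152*I*√15 - 156*(-60) + 196*(-60)^(3/2))) - 10078 = (4753 + (3600 - 61152*I*√15 + 9360 + 196*(-120*I*√15))) - 10078 = (4753 + (3600 - 61152*I*√15 + 9360 - 23520*I*√15)) - 10078 = (4753 + (12960 - 84672*I*√15)) - 10078 = (17713 - 84672*I*√15) - 10078 = 7635 - 84672*I*√15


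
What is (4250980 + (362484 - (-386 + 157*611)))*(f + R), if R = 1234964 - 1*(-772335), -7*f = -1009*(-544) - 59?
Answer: 61002152934288/7 ≈ 8.7146e+12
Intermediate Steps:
f = -548837/7 (f = -(-1009*(-544) - 59)/7 = -(548896 - 59)/7 = -⅐*548837 = -548837/7 ≈ -78405.)
R = 2007299 (R = 1234964 + 772335 = 2007299)
(4250980 + (362484 - (-386 + 157*611)))*(f + R) = (4250980 + (362484 - (-386 + 157*611)))*(-548837/7 + 2007299) = (4250980 + (362484 - (-386 + 95927)))*(13502256/7) = (4250980 + (362484 - 1*95541))*(13502256/7) = (4250980 + (362484 - 95541))*(13502256/7) = (4250980 + 266943)*(13502256/7) = 4517923*(13502256/7) = 61002152934288/7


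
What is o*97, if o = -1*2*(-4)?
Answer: 776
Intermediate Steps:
o = 8 (o = -2*(-4) = 8)
o*97 = 8*97 = 776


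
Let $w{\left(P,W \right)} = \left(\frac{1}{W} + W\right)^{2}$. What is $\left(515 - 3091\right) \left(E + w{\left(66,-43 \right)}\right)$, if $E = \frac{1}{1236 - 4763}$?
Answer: $- \frac{31095296956976}{6521423} \approx -4.7682 \cdot 10^{6}$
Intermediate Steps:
$w{\left(P,W \right)} = \left(W + \frac{1}{W}\right)^{2}$
$E = - \frac{1}{3527}$ ($E = \frac{1}{-3527} = - \frac{1}{3527} \approx -0.00028353$)
$\left(515 - 3091\right) \left(E + w{\left(66,-43 \right)}\right) = \left(515 - 3091\right) \left(- \frac{1}{3527} + \frac{\left(1 + \left(-43\right)^{2}\right)^{2}}{1849}\right) = - 2576 \left(- \frac{1}{3527} + \frac{\left(1 + 1849\right)^{2}}{1849}\right) = - 2576 \left(- \frac{1}{3527} + \frac{1850^{2}}{1849}\right) = - 2576 \left(- \frac{1}{3527} + \frac{1}{1849} \cdot 3422500\right) = - 2576 \left(- \frac{1}{3527} + \frac{3422500}{1849}\right) = \left(-2576\right) \frac{12071155651}{6521423} = - \frac{31095296956976}{6521423}$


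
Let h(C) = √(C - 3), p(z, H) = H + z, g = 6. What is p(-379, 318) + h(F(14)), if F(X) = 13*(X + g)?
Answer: -61 + √257 ≈ -44.969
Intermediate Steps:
F(X) = 78 + 13*X (F(X) = 13*(X + 6) = 13*(6 + X) = 78 + 13*X)
h(C) = √(-3 + C)
p(-379, 318) + h(F(14)) = (318 - 379) + √(-3 + (78 + 13*14)) = -61 + √(-3 + (78 + 182)) = -61 + √(-3 + 260) = -61 + √257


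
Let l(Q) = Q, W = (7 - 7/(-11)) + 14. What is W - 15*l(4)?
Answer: -422/11 ≈ -38.364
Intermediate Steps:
W = 238/11 (W = (7 - 7*(-1/11)) + 14 = (7 + 7/11) + 14 = 84/11 + 14 = 238/11 ≈ 21.636)
W - 15*l(4) = 238/11 - 15*4 = 238/11 - 60 = -422/11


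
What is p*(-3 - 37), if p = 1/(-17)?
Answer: 40/17 ≈ 2.3529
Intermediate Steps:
p = -1/17 ≈ -0.058824
p*(-3 - 37) = -(-3 - 37)/17 = -1/17*(-40) = 40/17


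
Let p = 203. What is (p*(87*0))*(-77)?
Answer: 0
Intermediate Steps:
(p*(87*0))*(-77) = (203*(87*0))*(-77) = (203*0)*(-77) = 0*(-77) = 0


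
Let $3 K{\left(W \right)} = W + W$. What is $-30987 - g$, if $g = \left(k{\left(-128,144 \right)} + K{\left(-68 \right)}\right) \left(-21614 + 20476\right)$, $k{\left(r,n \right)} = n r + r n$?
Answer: $- \frac{126101425}{3} \approx -4.2034 \cdot 10^{7}$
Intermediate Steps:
$k{\left(r,n \right)} = 2 n r$ ($k{\left(r,n \right)} = n r + n r = 2 n r$)
$K{\left(W \right)} = \frac{2 W}{3}$ ($K{\left(W \right)} = \frac{W + W}{3} = \frac{2 W}{3}$)
$g = \frac{126008464}{3}$ ($g = \left(2 \cdot 144 \left(-128\right) + \frac{2}{3} \left(-68\right)\right) \left(-21614 + 20476\right) = \left(-36864 - \frac{136}{3}\right) \left(-1138\right) = \left(- \frac{110728}{3}\right) \left(-1138\right) = \frac{126008464}{3} \approx 4.2003 \cdot 10^{7}$)
$-30987 - g = -30987 - \frac{126008464}{3} = - \frac{126101425}{3}$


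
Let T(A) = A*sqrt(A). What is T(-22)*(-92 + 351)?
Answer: -5698*I*sqrt(22) ≈ -26726.0*I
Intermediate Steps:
T(A) = A**(3/2)
T(-22)*(-92 + 351) = (-22)**(3/2)*(-92 + 351) = -22*I*sqrt(22)*259 = -5698*I*sqrt(22)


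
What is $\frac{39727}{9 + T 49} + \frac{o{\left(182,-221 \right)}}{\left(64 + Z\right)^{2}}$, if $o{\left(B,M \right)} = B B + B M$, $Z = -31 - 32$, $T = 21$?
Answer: $- \frac{7327997}{1038} \approx -7059.7$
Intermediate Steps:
$Z = -63$
$o{\left(B,M \right)} = B^{2} + B M$
$\frac{39727}{9 + T 49} + \frac{o{\left(182,-221 \right)}}{\left(64 + Z\right)^{2}} = \frac{39727}{9 + 21 \cdot 49} + \frac{182 \left(182 - 221\right)}{\left(64 - 63\right)^{2}} = \frac{39727}{9 + 1029} + \frac{182 \left(-39\right)}{1^{2}} = \frac{39727}{1038} - \frac{7098}{1} = 39727 \cdot \frac{1}{1038} - 7098 = \frac{39727}{1038} - 7098 = - \frac{7327997}{1038}$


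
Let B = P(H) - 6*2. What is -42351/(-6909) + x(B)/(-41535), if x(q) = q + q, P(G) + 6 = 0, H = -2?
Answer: 65159167/10628345 ≈ 6.1307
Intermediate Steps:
P(G) = -6 (P(G) = -6 + 0 = -6)
B = -18 (B = -6 - 6*2 = -6 - 12 = -18)
x(q) = 2*q
-42351/(-6909) + x(B)/(-41535) = -42351/(-6909) + (2*(-18))/(-41535) = -42351*(-1/6909) - 36*(-1/41535) = 14117/2303 + 4/4615 = 65159167/10628345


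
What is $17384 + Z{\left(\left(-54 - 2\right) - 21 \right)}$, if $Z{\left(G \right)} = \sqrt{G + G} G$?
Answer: $17384 - 77 i \sqrt{154} \approx 17384.0 - 955.54 i$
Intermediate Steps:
$Z{\left(G \right)} = \sqrt{2} G^{\frac{3}{2}}$ ($Z{\left(G \right)} = \sqrt{2 G} G = \sqrt{2} \sqrt{G} G = \sqrt{2} G^{\frac{3}{2}}$)
$17384 + Z{\left(\left(-54 - 2\right) - 21 \right)} = 17384 + \sqrt{2} \left(\left(-54 - 2\right) - 21\right)^{\frac{3}{2}} = 17384 + \sqrt{2} \left(-56 - 21\right)^{\frac{3}{2}} = 17384 + \sqrt{2} \left(-77\right)^{\frac{3}{2}} = 17384 + \sqrt{2} \left(- 77 i \sqrt{77}\right) = 17384 - 77 i \sqrt{154}$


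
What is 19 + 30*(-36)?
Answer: -1061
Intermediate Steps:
19 + 30*(-36) = 19 - 1080 = -1061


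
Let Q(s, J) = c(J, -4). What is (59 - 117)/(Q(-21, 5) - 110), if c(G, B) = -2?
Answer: 29/56 ≈ 0.51786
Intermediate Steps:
Q(s, J) = -2
(59 - 117)/(Q(-21, 5) - 110) = (59 - 117)/(-2 - 110) = -58/(-112) = -58*(-1/112) = 29/56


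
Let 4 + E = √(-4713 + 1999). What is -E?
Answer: 4 - I*√2714 ≈ 4.0 - 52.096*I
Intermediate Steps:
E = -4 + I*√2714 (E = -4 + √(-4713 + 1999) = -4 + √(-2714) = -4 + I*√2714 ≈ -4.0 + 52.096*I)
-E = -(-4 + I*√2714) = 4 - I*√2714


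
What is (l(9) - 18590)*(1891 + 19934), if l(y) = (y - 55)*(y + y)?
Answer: -423797850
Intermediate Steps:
l(y) = 2*y*(-55 + y) (l(y) = (-55 + y)*(2*y) = 2*y*(-55 + y))
(l(9) - 18590)*(1891 + 19934) = (2*9*(-55 + 9) - 18590)*(1891 + 19934) = (2*9*(-46) - 18590)*21825 = (-828 - 18590)*21825 = -19418*21825 = -423797850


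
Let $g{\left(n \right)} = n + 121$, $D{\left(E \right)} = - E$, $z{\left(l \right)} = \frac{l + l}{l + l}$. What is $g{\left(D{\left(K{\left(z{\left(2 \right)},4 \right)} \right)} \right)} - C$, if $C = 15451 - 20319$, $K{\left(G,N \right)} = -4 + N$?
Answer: $4989$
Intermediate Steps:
$z{\left(l \right)} = 1$ ($z{\left(l \right)} = \frac{2 l}{2 l} = 2 l \frac{1}{2 l} = 1$)
$g{\left(n \right)} = 121 + n$
$C = -4868$ ($C = 15451 - 20319 = -4868$)
$g{\left(D{\left(K{\left(z{\left(2 \right)},4 \right)} \right)} \right)} - C = \left(121 - \left(-4 + 4\right)\right) - -4868 = \left(121 - 0\right) + 4868 = \left(121 + 0\right) + 4868 = 121 + 4868 = 4989$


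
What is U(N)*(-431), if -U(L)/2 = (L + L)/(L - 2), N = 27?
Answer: 46548/25 ≈ 1861.9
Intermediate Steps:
U(L) = -4*L/(-2 + L) (U(L) = -2*(L + L)/(L - 2) = -2*2*L/(-2 + L) = -4*L/(-2 + L))
U(N)*(-431) = -4*27/(-2 + 27)*(-431) = -4*27/25*(-431) = -4*27*1/25*(-431) = -108/25*(-431) = 46548/25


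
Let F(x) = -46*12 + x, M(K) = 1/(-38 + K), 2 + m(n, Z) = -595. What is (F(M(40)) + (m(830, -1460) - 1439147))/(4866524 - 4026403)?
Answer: -2880591/1680242 ≈ -1.7144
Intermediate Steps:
m(n, Z) = -597 (m(n, Z) = -2 - 595 = -597)
F(x) = -552 + x
(F(M(40)) + (m(830, -1460) - 1439147))/(4866524 - 4026403) = ((-552 + 1/(-38 + 40)) + (-597 - 1439147))/(4866524 - 4026403) = ((-552 + 1/2) - 1439744)/840121 = ((-552 + ½) - 1439744)*(1/840121) = (-1103/2 - 1439744)*(1/840121) = -2880591/2*1/840121 = -2880591/1680242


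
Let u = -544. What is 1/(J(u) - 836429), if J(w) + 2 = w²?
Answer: -1/540495 ≈ -1.8502e-6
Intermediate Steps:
J(w) = -2 + w²
1/(J(u) - 836429) = 1/((-2 + (-544)²) - 836429) = 1/((-2 + 295936) - 836429) = 1/(295934 - 836429) = 1/(-540495) = -1/540495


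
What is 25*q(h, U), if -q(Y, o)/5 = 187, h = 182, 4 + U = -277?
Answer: -23375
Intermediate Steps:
U = -281 (U = -4 - 277 = -281)
q(Y, o) = -935 (q(Y, o) = -5*187 = -935)
25*q(h, U) = 25*(-935) = -23375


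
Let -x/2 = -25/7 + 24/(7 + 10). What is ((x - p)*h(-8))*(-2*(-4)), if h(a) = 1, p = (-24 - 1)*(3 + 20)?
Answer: 551512/119 ≈ 4634.6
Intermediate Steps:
p = -575 (p = -25*23 = -575)
x = 514/119 (x = -2*(-25/7 + 24/(7 + 10)) = -2*(-25*1/7 + 24/17) = -2*(-25/7 + 24*(1/17)) = -2*(-25/7 + 24/17) = -2*(-257/119) = 514/119 ≈ 4.3193)
((x - p)*h(-8))*(-2*(-4)) = ((514/119 - 1*(-575))*1)*(-2*(-4)) = ((514/119 + 575)*1)*8 = ((68939/119)*1)*8 = (68939/119)*8 = 551512/119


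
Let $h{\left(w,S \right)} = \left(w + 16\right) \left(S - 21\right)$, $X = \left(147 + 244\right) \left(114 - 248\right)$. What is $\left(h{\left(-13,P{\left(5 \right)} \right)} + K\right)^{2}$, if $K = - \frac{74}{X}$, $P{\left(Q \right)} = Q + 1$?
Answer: $\frac{1389635453584}{686282809} \approx 2024.9$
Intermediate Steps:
$P{\left(Q \right)} = 1 + Q$
$X = -52394$ ($X = 391 \left(-134\right) = -52394$)
$K = \frac{37}{26197}$ ($K = - \frac{74}{-52394} = \left(-74\right) \left(- \frac{1}{52394}\right) = \frac{37}{26197} \approx 0.0014124$)
$h{\left(w,S \right)} = \left(-21 + S\right) \left(16 + w\right)$ ($h{\left(w,S \right)} = \left(16 + w\right) \left(-21 + S\right) = \left(-21 + S\right) \left(16 + w\right)$)
$\left(h{\left(-13,P{\left(5 \right)} \right)} + K\right)^{2} = \left(\left(-336 - -273 + 16 \left(1 + 5\right) + \left(1 + 5\right) \left(-13\right)\right) + \frac{37}{26197}\right)^{2} = \left(\left(-336 + 273 + 16 \cdot 6 + 6 \left(-13\right)\right) + \frac{37}{26197}\right)^{2} = \left(\left(-336 + 273 + 96 - 78\right) + \frac{37}{26197}\right)^{2} = \left(-45 + \frac{37}{26197}\right)^{2} = \left(- \frac{1178828}{26197}\right)^{2} = \frac{1389635453584}{686282809}$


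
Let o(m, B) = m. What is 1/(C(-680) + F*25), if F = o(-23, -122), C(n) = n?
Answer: -1/1255 ≈ -0.00079681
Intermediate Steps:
F = -23
1/(C(-680) + F*25) = 1/(-680 - 23*25) = 1/(-680 - 575) = 1/(-1255) = -1/1255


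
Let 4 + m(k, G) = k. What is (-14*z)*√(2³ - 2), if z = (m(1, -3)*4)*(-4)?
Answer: -672*√6 ≈ -1646.1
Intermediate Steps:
m(k, G) = -4 + k
z = 48 (z = ((-4 + 1)*4)*(-4) = -3*4*(-4) = -12*(-4) = 48)
(-14*z)*√(2³ - 2) = (-14*48)*√(2³ - 2) = -672*√(8 - 2) = -672*√6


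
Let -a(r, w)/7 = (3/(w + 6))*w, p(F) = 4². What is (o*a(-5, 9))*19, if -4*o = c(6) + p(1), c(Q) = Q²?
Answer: 15561/5 ≈ 3112.2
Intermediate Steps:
p(F) = 16
o = -13 (o = -(6² + 16)/4 = -(36 + 16)/4 = -¼*52 = -13)
a(r, w) = -21*w/(6 + w) (a(r, w) = -7*3/(w + 6)*w = -7*3/(6 + w)*w = -21*w/(6 + w))
(o*a(-5, 9))*19 = -(-273)*9/(6 + 9)*19 = -(-273)*9/15*19 = -13*(-63/5)*19 = (819/5)*19 = 15561/5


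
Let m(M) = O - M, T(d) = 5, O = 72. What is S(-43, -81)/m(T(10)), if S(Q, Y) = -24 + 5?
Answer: -19/67 ≈ -0.28358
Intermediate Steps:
S(Q, Y) = -19
m(M) = 72 - M
S(-43, -81)/m(T(10)) = -19/(72 - 1*5) = -19/(72 - 5) = -19/67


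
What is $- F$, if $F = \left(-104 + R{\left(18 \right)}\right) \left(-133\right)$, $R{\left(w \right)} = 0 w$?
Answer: $-13832$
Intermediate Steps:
$R{\left(w \right)} = 0$
$F = 13832$ ($F = \left(-104 + 0\right) \left(-133\right) = \left(-104\right) \left(-133\right) = 13832$)
$- F = \left(-1\right) 13832 = -13832$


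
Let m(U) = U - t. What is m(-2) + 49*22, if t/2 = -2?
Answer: 1080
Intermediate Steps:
t = -4 (t = 2*(-2) = -4)
m(U) = 4 + U (m(U) = U - 1*(-4) = U + 4 = 4 + U)
m(-2) + 49*22 = (4 - 2) + 49*22 = 2 + 1078 = 1080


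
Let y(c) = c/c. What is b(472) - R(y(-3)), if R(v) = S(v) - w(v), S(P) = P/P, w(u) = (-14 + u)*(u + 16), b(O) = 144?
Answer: -78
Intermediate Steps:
w(u) = (-14 + u)*(16 + u)
S(P) = 1
y(c) = 1
R(v) = 225 - v² - 2*v (R(v) = 1 - (-224 + v² + 2*v) = 1 + (224 - v² - 2*v) = 225 - v² - 2*v)
b(472) - R(y(-3)) = 144 - (225 - 1*1² - 2*1) = 144 - (225 - 1*1 - 2) = 144 - (225 - 1 - 2) = 144 - 1*222 = 144 - 222 = -78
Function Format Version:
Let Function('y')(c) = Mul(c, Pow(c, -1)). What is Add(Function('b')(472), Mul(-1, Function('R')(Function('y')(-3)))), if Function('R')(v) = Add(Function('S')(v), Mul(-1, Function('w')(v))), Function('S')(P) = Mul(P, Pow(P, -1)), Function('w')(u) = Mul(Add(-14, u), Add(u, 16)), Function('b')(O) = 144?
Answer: -78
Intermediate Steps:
Function('w')(u) = Mul(Add(-14, u), Add(16, u))
Function('S')(P) = 1
Function('y')(c) = 1
Function('R')(v) = Add(225, Mul(-1, Pow(v, 2)), Mul(-2, v)) (Function('R')(v) = Add(1, Mul(-1, Add(-224, Pow(v, 2), Mul(2, v)))) = Add(1, Add(224, Mul(-1, Pow(v, 2)), Mul(-2, v))) = Add(225, Mul(-1, Pow(v, 2)), Mul(-2, v)))
Add(Function('b')(472), Mul(-1, Function('R')(Function('y')(-3)))) = Add(144, Mul(-1, Add(225, Mul(-1, Pow(1, 2)), Mul(-2, 1)))) = Add(144, Mul(-1, Add(225, Mul(-1, 1), -2))) = Add(144, Mul(-1, Add(225, -1, -2))) = Add(144, Mul(-1, 222)) = Add(144, -222) = -78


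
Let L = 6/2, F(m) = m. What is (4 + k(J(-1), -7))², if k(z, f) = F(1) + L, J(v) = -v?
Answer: 64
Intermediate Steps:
L = 3 (L = 6*(½) = 3)
k(z, f) = 4 (k(z, f) = 1 + 3 = 4)
(4 + k(J(-1), -7))² = (4 + 4)² = 8² = 64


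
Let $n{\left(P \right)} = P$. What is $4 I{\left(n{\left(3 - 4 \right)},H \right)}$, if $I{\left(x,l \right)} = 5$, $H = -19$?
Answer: $20$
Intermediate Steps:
$4 I{\left(n{\left(3 - 4 \right)},H \right)} = 4 \cdot 5 = 20$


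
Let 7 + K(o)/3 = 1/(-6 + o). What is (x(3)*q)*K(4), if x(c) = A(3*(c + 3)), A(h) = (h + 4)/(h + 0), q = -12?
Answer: 330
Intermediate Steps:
K(o) = -21 + 3/(-6 + o)
A(h) = (4 + h)/h
x(c) = (13 + 3*c)/(9 + 3*c) (x(c) = (4 + 3*(c + 3))/((3*(c + 3))) = (4 + 3*(3 + c))/((3*(3 + c))) = (4 + (9 + 3*c))/(9 + 3*c) = (13 + 3*c)/(9 + 3*c))
(x(3)*q)*K(4) = (((13/3 + 3)/(3 + 3))*(-12))*(3*(43 - 7*4)/(-6 + 4)) = (((22/3)/6)*(-12))*(3*(43 - 28)/(-2)) = (((⅙)*(22/3))*(-12))*(3*(-½)*15) = ((11/9)*(-12))*(-45/2) = -44/3*(-45/2) = 330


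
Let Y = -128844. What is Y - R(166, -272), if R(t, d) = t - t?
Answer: -128844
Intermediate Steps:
R(t, d) = 0
Y - R(166, -272) = -128844 - 1*0 = -128844 + 0 = -128844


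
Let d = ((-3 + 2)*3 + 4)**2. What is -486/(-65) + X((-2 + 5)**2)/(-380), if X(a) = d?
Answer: 36923/4940 ≈ 7.4743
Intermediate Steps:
d = 1 (d = (-1*3 + 4)**2 = (-3 + 4)**2 = 1**2 = 1)
X(a) = 1
-486/(-65) + X((-2 + 5)**2)/(-380) = -486/(-65) + 1/(-380) = -486*(-1/65) + 1*(-1/380) = 486/65 - 1/380 = 36923/4940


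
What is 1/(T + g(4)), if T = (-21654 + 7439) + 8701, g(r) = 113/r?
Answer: -4/21943 ≈ -0.00018229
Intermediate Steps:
T = -5514 (T = -14215 + 8701 = -5514)
1/(T + g(4)) = 1/(-5514 + 113/4) = 1/(-21943/4) = -4/21943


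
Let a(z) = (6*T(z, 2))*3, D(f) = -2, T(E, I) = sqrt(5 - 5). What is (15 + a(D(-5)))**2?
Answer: 225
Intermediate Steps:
T(E, I) = 0 (T(E, I) = sqrt(0) = 0)
a(z) = 0 (a(z) = (6*0)*3 = 0*3 = 0)
(15 + a(D(-5)))**2 = (15 + 0)**2 = 15**2 = 225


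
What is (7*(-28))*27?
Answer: -5292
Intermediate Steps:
(7*(-28))*27 = -196*27 = -5292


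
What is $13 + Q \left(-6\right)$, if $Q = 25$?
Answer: $-137$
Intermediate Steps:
$13 + Q \left(-6\right) = 13 + 25 \left(-6\right) = 13 - 150 = -137$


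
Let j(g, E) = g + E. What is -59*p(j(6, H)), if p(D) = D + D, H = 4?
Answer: -1180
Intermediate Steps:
j(g, E) = E + g
p(D) = 2*D
-59*p(j(6, H)) = -118*(4 + 6) = -118*10 = -59*20 = -1180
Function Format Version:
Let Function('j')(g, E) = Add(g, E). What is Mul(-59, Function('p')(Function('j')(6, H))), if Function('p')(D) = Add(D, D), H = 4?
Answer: -1180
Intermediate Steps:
Function('j')(g, E) = Add(E, g)
Function('p')(D) = Mul(2, D)
Mul(-59, Function('p')(Function('j')(6, H))) = Mul(-59, Mul(2, Add(4, 6))) = Mul(-59, Mul(2, 10)) = Mul(-59, 20) = -1180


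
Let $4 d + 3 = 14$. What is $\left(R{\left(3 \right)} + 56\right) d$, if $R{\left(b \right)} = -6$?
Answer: $\frac{275}{2} \approx 137.5$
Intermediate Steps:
$d = \frac{11}{4}$ ($d = - \frac{3}{4} + \frac{1}{4} \cdot 14 = - \frac{3}{4} + \frac{7}{2} = \frac{11}{4} \approx 2.75$)
$\left(R{\left(3 \right)} + 56\right) d = \left(-6 + 56\right) \frac{11}{4} = 50 \cdot \frac{11}{4} = \frac{275}{2}$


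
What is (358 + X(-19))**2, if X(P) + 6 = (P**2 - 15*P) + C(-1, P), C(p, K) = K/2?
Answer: 3908529/4 ≈ 9.7713e+5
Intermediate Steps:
C(p, K) = K/2 (C(p, K) = K*(1/2) = K/2)
X(P) = -6 + P**2 - 29*P/2 (X(P) = -6 + ((P**2 - 15*P) + P/2) = -6 + (P**2 - 29*P/2) = -6 + P**2 - 29*P/2)
(358 + X(-19))**2 = (358 + (-6 + (-19)**2 - 29/2*(-19)))**2 = (358 + (-6 + 361 + 551/2))**2 = (358 + 1261/2)**2 = (1977/2)**2 = 3908529/4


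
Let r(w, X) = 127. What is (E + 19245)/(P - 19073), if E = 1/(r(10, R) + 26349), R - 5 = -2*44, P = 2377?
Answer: -509530621/442043296 ≈ -1.1527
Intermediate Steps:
R = -83 (R = 5 - 2*44 = 5 - 88 = -83)
E = 1/26476 (E = 1/(127 + 26349) = 1/26476 ≈ 3.7770e-5)
(E + 19245)/(P - 19073) = (1/26476 + 19245)/(2377 - 19073) = (509530621/26476)/(-16696) = (509530621/26476)*(-1/16696) = -509530621/442043296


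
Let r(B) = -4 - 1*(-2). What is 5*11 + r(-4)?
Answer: 53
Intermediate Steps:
r(B) = -2 (r(B) = -4 + 2 = -2)
5*11 + r(-4) = 5*11 - 2 = 55 - 2 = 53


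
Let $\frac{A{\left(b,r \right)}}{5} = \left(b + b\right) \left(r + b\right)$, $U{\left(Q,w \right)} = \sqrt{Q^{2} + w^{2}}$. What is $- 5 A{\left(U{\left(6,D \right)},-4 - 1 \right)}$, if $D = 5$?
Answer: $-3050 + 250 \sqrt{61} \approx -1097.4$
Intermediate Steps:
$A{\left(b,r \right)} = 10 b \left(b + r\right)$ ($A{\left(b,r \right)} = 5 \left(b + b\right) \left(r + b\right) = 5 \cdot 2 b \left(b + r\right) = 10 b \left(b + r\right)$)
$- 5 A{\left(U{\left(6,D \right)},-4 - 1 \right)} = - 5 \cdot 10 \sqrt{6^{2} + 5^{2}} \left(\sqrt{6^{2} + 5^{2}} - 5\right) = - 5 \cdot 10 \sqrt{36 + 25} \left(\sqrt{36 + 25} - 5\right) = - 5 \cdot 10 \sqrt{61} \left(\sqrt{61} - 5\right) = - 5 \cdot 10 \sqrt{61} \left(-5 + \sqrt{61}\right) = - 50 \sqrt{61} \left(-5 + \sqrt{61}\right)$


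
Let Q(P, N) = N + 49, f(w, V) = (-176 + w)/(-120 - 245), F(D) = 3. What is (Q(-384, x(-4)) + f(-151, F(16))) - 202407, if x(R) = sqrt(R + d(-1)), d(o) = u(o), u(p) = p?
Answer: -73860343/365 + I*sqrt(5) ≈ -2.0236e+5 + 2.2361*I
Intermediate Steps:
d(o) = o
f(w, V) = 176/365 - w/365 (f(w, V) = (-176 + w)/(-365) = (-176 + w)*(-1/365) = 176/365 - w/365)
x(R) = sqrt(-1 + R) (x(R) = sqrt(R - 1) = sqrt(-1 + R))
Q(P, N) = 49 + N
(Q(-384, x(-4)) + f(-151, F(16))) - 202407 = ((49 + sqrt(-1 - 4)) + (176/365 - 1/365*(-151))) - 202407 = ((49 + sqrt(-5)) + (176/365 + 151/365)) - 202407 = ((49 + I*sqrt(5)) + 327/365) - 202407 = (18212/365 + I*sqrt(5)) - 202407 = -73860343/365 + I*sqrt(5)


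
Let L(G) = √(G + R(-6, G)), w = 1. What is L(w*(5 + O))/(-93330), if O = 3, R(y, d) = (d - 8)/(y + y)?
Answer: -√2/46665 ≈ -3.0306e-5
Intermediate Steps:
R(y, d) = (-8 + d)/(2*y) (R(y, d) = (-8 + d)/((2*y)) = (-8 + d)*(1/(2*y)) = (-8 + d)/(2*y))
L(G) = √(⅔ + 11*G/12) (L(G) = √(G + (½)*(-8 + G)/(-6)) = √(G + (½)*(-⅙)*(-8 + G)) = √(G + (⅔ - G/12)) = √(⅔ + 11*G/12))
L(w*(5 + O))/(-93330) = (√(24 + 33*(1*(5 + 3)))/6)/(-93330) = (√(24 + 33*(1*8))/6)*(-1/93330) = (√(24 + 33*8)/6)*(-1/93330) = (√(24 + 264)/6)*(-1/93330) = (√288/6)*(-1/93330) = ((12*√2)/6)*(-1/93330) = (2*√2)*(-1/93330) = -√2/46665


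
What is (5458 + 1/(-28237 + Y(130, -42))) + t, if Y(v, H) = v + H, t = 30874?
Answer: 1022709467/28149 ≈ 36332.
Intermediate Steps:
Y(v, H) = H + v
(5458 + 1/(-28237 + Y(130, -42))) + t = (5458 + 1/(-28237 + (-42 + 130))) + 30874 = (5458 + 1/(-28237 + 88)) + 30874 = (5458 + 1/(-28149)) + 30874 = (5458 - 1/28149) + 30874 = 153637241/28149 + 30874 = 1022709467/28149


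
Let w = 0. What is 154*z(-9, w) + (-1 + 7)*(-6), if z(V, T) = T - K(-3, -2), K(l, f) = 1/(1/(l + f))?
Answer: 734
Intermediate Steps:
K(l, f) = f + l (K(l, f) = 1/(1/(f + l)) = f + l)
z(V, T) = 5 + T (z(V, T) = T - (-2 - 3) = T - 1*(-5) = T + 5 = 5 + T)
154*z(-9, w) + (-1 + 7)*(-6) = 154*(5 + 0) + (-1 + 7)*(-6) = 154*5 + 6*(-6) = 770 - 36 = 734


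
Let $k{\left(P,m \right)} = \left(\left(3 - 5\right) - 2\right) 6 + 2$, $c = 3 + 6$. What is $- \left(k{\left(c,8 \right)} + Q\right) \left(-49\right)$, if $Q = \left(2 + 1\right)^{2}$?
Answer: $-637$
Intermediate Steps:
$Q = 9$ ($Q = 3^{2} = 9$)
$c = 9$
$k{\left(P,m \right)} = -22$ ($k{\left(P,m \right)} = \left(-2 - 2\right) 6 + 2 = \left(-4\right) 6 + 2 = -24 + 2 = -22$)
$- \left(k{\left(c,8 \right)} + Q\right) \left(-49\right) = - \left(-22 + 9\right) \left(-49\right) = - \left(-13\right) \left(-49\right) = \left(-1\right) 637 = -637$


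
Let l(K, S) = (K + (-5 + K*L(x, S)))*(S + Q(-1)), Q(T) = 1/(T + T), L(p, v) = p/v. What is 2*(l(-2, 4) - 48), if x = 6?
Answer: -166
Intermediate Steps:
Q(T) = 1/(2*T)
l(K, S) = (-1/2 + S)*(-5 + K + 6*K/S) (l(K, S) = (K + (-5 + K*(6/S)))*(S + (1/2)/(-1)) = (K + (-5 + 6*K/S))*(S + (1/2)*(-1)) = (-5 + K + 6*K/S)*(S - 1/2) = (-5 + K + 6*K/S)*(-1/2 + S) = (-1/2 + S)*(-5 + K + 6*K/S))
2*(l(-2, 4) - 48) = 2*((5/2 - 5*4 + (11/2)*(-2) - 2*4 - 3*(-2)/4) - 48) = 2*((5/2 - 20 - 11 - 8 - 3*(-2)*1/4) - 48) = 2*((5/2 - 20 - 11 - 8 + 3/2) - 48) = 2*(-35 - 48) = 2*(-83) = -166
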